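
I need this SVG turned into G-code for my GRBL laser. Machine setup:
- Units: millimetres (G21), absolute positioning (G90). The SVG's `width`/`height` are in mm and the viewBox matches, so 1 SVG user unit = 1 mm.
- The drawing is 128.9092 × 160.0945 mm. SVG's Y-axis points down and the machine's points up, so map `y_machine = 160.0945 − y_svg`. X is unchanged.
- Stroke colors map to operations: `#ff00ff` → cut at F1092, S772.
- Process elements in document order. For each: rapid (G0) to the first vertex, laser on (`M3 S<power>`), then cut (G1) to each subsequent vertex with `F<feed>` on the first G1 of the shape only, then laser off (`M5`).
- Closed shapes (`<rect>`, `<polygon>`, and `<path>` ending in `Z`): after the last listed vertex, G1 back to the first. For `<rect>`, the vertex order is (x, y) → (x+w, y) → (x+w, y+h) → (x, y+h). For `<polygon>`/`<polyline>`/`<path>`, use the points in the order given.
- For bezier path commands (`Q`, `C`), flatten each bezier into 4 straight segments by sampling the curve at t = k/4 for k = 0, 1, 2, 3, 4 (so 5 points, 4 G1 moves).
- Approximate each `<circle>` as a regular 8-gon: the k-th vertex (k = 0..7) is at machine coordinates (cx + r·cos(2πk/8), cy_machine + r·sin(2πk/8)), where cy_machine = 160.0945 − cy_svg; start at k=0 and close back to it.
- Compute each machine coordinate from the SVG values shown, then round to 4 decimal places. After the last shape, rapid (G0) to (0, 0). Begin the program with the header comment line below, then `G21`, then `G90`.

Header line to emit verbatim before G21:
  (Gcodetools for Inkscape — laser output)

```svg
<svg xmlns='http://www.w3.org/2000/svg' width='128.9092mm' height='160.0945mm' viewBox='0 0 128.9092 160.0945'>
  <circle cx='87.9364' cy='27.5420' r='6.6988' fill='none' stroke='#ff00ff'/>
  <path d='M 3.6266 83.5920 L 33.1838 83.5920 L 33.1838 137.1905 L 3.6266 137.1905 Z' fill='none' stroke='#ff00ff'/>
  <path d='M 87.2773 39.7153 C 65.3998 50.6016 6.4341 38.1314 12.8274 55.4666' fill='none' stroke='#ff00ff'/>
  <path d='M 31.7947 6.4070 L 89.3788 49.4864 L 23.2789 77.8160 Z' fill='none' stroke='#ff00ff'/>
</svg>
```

(Gcodetools for Inkscape — laser output)
G21
G90
G0 X94.6352 Y132.5525
M3 S772
G1 X92.6732 Y137.2893 F1092
G1 X87.9364 Y139.2513
G1 X83.1996 Y137.2893
G1 X81.2376 Y132.5525
G1 X83.1996 Y127.8157
G1 X87.9364 Y125.8537
G1 X92.6732 Y127.8157
G1 X94.6352 Y132.5525
M5
G0 X3.6266 Y76.5025
M3 S772
G1 X33.1838 Y76.5025 F1092
G1 X33.1838 Y22.9040
G1 X3.6266 Y22.9040
G1 X3.6266 Y76.5025
M5
G0 X87.2773 Y120.3792
M3 S772
G1 X65.5159 Y115.7632 F1092
G1 X39.4508 Y114.9219
G1 X18.6865 Y112.8714
G1 X12.8274 Y104.6279
M5
G0 X31.7947 Y153.6875
M3 S772
G1 X89.3788 Y110.6081 F1092
G1 X23.2789 Y82.2785
G1 X31.7947 Y153.6875
M5
G0 X0.0000 Y0.0000

viewBox `0 0 128.9092 160.0945` with mm width/height → 1 unit = 1 mm. Flip: y_m = 160.0945 − y_svg.

**Shape 1** — `<circle>` circle, stroke `#ff00ff` → cut (S772, F1092). Machine vertices: (94.6352,132.5525) → (92.6732,137.2893) → (87.9364,139.2513) → (83.1996,137.2893) → (81.2376,132.5525) → (83.1996,127.8157) → (87.9364,125.8537) → (92.6732,127.8157) → (94.6352,132.5525). Closed: final G1 returns to the first vertex.

**Shape 2** — `<path>` rectangle, stroke `#ff00ff` → cut (S772, F1092). Machine vertices: (3.6266,76.5025) → (33.1838,76.5025) → (33.1838,22.9040) → (3.6266,22.9040) → (3.6266,76.5025). Closed: final G1 returns to the first vertex.

**Shape 3** — `<path>` cubic bezier, stroke `#ff00ff` → cut (S772, F1092). Control points (SVG): P0=(87.2773,39.7153), P1=(65.3998,50.6016), P2=(6.4341,38.1314), P3=(12.8274,55.4666); sampled at t=k/4. Machine vertices: (87.2773,120.3792) → (65.5159,115.7632) → (39.4508,114.9219) → (18.6865,112.8714) → (12.8274,104.6279). Open path.

**Shape 4** — `<path>` regular polygon, stroke `#ff00ff` → cut (S772, F1092). Machine vertices: (31.7947,153.6875) → (89.3788,110.6081) → (23.2789,82.2785) → (31.7947,153.6875). Closed: final G1 returns to the first vertex.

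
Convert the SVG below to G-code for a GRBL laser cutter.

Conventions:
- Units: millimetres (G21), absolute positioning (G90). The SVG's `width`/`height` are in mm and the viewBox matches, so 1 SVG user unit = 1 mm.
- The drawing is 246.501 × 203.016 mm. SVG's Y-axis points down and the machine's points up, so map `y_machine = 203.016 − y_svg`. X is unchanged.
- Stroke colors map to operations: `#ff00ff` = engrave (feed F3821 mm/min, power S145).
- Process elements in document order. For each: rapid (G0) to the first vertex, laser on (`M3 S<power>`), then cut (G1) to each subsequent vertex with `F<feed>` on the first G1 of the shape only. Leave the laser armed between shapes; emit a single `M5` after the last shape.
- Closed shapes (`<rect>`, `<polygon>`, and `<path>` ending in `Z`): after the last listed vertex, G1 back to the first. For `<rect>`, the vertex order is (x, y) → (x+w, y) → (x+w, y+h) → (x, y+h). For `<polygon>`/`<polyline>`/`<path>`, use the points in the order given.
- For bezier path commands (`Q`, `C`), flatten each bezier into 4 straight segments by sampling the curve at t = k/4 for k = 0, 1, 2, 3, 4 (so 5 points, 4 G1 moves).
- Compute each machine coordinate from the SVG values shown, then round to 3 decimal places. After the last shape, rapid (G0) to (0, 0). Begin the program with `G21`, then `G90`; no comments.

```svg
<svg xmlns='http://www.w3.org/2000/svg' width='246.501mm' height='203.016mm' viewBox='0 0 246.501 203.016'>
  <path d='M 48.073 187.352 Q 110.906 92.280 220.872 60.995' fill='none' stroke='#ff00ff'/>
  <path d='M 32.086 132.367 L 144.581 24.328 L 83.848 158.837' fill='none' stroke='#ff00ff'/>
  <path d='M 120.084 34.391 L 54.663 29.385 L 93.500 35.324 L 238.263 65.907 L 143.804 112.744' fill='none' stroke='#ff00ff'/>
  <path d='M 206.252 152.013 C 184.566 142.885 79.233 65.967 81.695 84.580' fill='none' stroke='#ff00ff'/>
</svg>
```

G21
G90
G0 X48.073 Y15.664
M3 S145
G1 X82.435 Y59.213 F3821
G1 X122.689 Y94.789
G1 X168.835 Y122.392
G1 X220.872 Y142.021
G0 X32.086 Y70.649
M3 S145
G1 X144.581 Y178.688 F3821
G1 X83.848 Y44.179
G0 X120.084 Y168.625
M3 S145
G1 X54.663 Y173.631 F3821
G1 X93.500 Y167.692
G1 X238.263 Y137.109
G1 X143.804 Y90.272
G0 X206.252 Y51.003
M3 S145
G1 X177.295 Y68.008 F3821
G1 X134.918 Y95.122
G1 X97.069 Y117.036
G1 X81.695 Y118.436
M5
G0 X0.000 Y0.000

1 u = 1 mm; y_m = 203.016 − y.

[1] `<path>` quadratic bezier, #ff00ff→engrave S145 F3821: (48.073,15.664) → (82.435,59.213) → (122.689,94.789) → (168.835,122.392) → (220.872,142.021)

[2] `<path>` open polyline, #ff00ff→engrave S145 F3821: (32.086,70.649) → (144.581,178.688) → (83.848,44.179)

[3] `<path>` open polyline, #ff00ff→engrave S145 F3821: (120.084,168.625) → (54.663,173.631) → (93.500,167.692) → (238.263,137.109) → (143.804,90.272)

[4] `<path>` cubic bezier, #ff00ff→engrave S145 F3821: (206.252,51.003) → (177.295,68.008) → (134.918,95.122) → (97.069,117.036) → (81.695,118.436)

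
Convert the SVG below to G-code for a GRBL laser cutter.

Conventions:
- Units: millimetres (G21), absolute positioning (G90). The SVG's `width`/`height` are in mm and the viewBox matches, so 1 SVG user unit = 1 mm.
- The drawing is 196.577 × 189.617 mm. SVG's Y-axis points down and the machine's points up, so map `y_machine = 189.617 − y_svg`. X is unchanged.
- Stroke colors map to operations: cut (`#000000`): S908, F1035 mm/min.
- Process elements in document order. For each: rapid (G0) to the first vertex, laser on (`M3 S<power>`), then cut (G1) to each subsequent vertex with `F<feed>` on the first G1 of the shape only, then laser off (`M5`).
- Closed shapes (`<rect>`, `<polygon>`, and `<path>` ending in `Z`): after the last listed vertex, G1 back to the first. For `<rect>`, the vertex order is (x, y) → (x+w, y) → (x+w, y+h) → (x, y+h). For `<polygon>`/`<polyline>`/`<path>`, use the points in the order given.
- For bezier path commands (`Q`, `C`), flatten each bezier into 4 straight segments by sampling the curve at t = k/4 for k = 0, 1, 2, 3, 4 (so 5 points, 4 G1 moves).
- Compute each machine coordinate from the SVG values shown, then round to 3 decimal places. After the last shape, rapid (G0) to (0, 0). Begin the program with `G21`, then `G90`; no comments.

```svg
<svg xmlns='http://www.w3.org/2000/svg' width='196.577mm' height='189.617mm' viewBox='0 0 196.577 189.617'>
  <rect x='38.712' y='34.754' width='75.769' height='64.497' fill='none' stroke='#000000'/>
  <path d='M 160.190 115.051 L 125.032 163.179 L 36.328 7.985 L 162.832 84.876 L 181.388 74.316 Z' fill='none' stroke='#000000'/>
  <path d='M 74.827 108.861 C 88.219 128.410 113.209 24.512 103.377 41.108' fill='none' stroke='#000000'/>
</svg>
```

1 u = 1 mm; y_m = 189.617 − y.

[1] `<rect>` rectangle, #000000→cut S908 F1035: (38.712,154.863) → (114.481,154.863) → (114.481,90.366) → (38.712,90.366) → (38.712,154.863) (closed)

[2] `<path>` closed polygon, #000000→cut S908 F1035: (160.190,74.566) → (125.032,26.438) → (36.328,181.632) → (162.832,104.741) → (181.388,115.301) → (160.190,74.566) (closed)

[3] `<path>` cubic bezier, #000000→cut S908 F1035: (74.827,80.756) → (86.320,85.429) → (97.811,113.525) → (104.947,142.175) → (103.377,148.509)

G21
G90
G0 X38.712 Y154.863
M3 S908
G1 X114.481 Y154.863 F1035
G1 X114.481 Y90.366
G1 X38.712 Y90.366
G1 X38.712 Y154.863
M5
G0 X160.190 Y74.566
M3 S908
G1 X125.032 Y26.438 F1035
G1 X36.328 Y181.632
G1 X162.832 Y104.741
G1 X181.388 Y115.301
G1 X160.190 Y74.566
M5
G0 X74.827 Y80.756
M3 S908
G1 X86.320 Y85.429 F1035
G1 X97.811 Y113.525
G1 X104.947 Y142.175
G1 X103.377 Y148.509
M5
G0 X0.000 Y0.000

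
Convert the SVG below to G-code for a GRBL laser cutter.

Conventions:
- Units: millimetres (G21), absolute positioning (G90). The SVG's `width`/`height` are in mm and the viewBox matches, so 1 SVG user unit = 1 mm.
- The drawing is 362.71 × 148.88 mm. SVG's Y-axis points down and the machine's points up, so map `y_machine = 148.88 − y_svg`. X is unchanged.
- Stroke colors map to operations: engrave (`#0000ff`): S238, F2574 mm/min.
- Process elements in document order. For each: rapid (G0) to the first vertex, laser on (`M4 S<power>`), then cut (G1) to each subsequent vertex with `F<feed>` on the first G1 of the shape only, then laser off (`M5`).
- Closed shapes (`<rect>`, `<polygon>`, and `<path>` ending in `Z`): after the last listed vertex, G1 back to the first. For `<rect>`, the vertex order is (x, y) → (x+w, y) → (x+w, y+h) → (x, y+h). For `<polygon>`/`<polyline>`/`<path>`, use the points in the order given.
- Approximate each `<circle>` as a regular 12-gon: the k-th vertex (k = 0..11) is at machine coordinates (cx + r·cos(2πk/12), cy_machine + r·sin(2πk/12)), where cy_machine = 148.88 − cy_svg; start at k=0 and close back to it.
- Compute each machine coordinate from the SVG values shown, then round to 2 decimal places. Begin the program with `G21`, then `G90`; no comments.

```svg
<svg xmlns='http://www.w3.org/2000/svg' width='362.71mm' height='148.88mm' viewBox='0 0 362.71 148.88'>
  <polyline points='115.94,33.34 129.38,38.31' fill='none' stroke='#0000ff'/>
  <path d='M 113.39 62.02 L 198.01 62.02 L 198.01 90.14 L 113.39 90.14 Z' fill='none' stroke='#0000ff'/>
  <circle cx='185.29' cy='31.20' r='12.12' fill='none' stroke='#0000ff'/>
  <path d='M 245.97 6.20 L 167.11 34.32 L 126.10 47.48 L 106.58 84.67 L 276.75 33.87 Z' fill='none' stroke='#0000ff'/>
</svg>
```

G21
G90
G0 X115.94 Y115.54
M4 S238
G1 X129.38 Y110.57 F2574
M5
G0 X113.39 Y86.86
M4 S238
G1 X198.01 Y86.86 F2574
G1 X198.01 Y58.74
G1 X113.39 Y58.74
G1 X113.39 Y86.86
M5
G0 X197.41 Y117.68
M4 S238
G1 X195.79 Y123.74 F2574
G1 X191.35 Y128.18
G1 X185.29 Y129.80
G1 X179.23 Y128.18
G1 X174.79 Y123.74
G1 X173.17 Y117.68
G1 X174.79 Y111.62
G1 X179.23 Y107.18
G1 X185.29 Y105.56
G1 X191.35 Y107.18
G1 X195.79 Y111.62
G1 X197.41 Y117.68
M5
G0 X245.97 Y142.68
M4 S238
G1 X167.11 Y114.56 F2574
G1 X126.10 Y101.40
G1 X106.58 Y64.21
G1 X276.75 Y115.01
G1 X245.97 Y142.68
M5

Since the viewBox matches the mm dimensions, user units are millimetres directly. The only transform is the Y-flip y_m = 148.88 − y_svg.

Shape 1 is a line segment drawn with `<polyline>`. Its stroke #0000ff means engrave at S238, F2574. After flipping Y the toolpath is (115.94,115.54) → (129.38,110.57).

Shape 2 is a rectangle drawn with `<path>`. Its stroke #0000ff means engrave at S238, F2574. After flipping Y the toolpath is (113.39,86.86) → (198.01,86.86) → (198.01,58.74) → (113.39,58.74) → (113.39,86.86), returning to the start.

Shape 3 is a circle drawn with `<circle>`. Its stroke #0000ff means engrave at S238, F2574. After flipping Y the toolpath is (197.41,117.68) → (195.79,123.74) → (191.35,128.18) → (185.29,129.80) → (179.23,128.18) → (174.79,123.74) → (173.17,117.68) → (174.79,111.62) → (179.23,107.18) → (185.29,105.56) → (191.35,107.18) → (195.79,111.62) → (197.41,117.68), returning to the start.

Shape 4 is a closed polygon drawn with `<path>`. Its stroke #0000ff means engrave at S238, F2574. After flipping Y the toolpath is (245.97,142.68) → (167.11,114.56) → (126.10,101.40) → (106.58,64.21) → (276.75,115.01) → (245.97,142.68), returning to the start.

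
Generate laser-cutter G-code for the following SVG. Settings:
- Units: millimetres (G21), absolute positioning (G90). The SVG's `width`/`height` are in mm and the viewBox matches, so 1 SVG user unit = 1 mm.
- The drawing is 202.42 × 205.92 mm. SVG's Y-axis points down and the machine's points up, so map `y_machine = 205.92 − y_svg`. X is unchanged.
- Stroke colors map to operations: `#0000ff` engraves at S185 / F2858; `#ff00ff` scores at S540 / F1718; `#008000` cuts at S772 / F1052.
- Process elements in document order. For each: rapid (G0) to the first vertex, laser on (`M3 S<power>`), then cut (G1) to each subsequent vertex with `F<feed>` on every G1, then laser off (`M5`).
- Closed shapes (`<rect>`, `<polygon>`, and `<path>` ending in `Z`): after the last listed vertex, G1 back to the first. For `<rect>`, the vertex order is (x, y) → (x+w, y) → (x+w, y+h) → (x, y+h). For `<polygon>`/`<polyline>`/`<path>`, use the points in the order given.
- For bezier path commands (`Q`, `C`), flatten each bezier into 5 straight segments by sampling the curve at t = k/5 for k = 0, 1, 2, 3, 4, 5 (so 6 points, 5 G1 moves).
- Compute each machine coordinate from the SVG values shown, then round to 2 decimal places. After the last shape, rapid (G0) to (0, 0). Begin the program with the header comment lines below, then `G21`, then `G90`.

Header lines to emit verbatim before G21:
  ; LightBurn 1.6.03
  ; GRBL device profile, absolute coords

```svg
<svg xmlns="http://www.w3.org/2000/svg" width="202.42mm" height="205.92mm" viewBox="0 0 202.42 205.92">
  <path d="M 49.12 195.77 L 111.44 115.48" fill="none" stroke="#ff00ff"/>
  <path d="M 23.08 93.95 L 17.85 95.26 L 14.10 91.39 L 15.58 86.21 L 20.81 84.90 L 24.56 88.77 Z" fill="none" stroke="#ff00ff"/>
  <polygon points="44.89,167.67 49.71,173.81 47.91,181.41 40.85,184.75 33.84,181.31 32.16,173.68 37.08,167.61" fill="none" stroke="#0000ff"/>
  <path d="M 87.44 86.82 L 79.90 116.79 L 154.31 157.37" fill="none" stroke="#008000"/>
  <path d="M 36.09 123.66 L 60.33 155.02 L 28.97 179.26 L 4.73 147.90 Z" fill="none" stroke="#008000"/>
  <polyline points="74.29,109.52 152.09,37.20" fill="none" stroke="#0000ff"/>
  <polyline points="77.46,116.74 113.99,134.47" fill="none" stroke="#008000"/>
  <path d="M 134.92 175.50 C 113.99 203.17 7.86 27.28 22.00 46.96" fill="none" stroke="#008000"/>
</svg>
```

viewBox `0 0 202.42 205.92` with mm width/height → 1 unit = 1 mm. Flip: y_m = 205.92 − y_svg.

**Shape 1** — `<path>` line segment, stroke `#ff00ff` → score (S540, F1718). Machine vertices: (49.12,10.15) → (111.44,90.44). Open path.

**Shape 2** — `<path>` regular polygon, stroke `#ff00ff` → score (S540, F1718). Machine vertices: (23.08,111.97) → (17.85,110.66) → (14.10,114.53) → (15.58,119.71) → (20.81,121.02) → (24.56,117.15) → (23.08,111.97). Closed: final G1 returns to the first vertex.

**Shape 3** — `<polygon>` regular polygon, stroke `#0000ff` → engrave (S185, F2858). Machine vertices: (44.89,38.25) → (49.71,32.11) → (47.91,24.51) → (40.85,21.17) → (33.84,24.61) → (32.16,32.24) → (37.08,38.31) → (44.89,38.25). Closed: final G1 returns to the first vertex.

**Shape 4** — `<path>` open polyline, stroke `#008000` → cut (S772, F1052). Machine vertices: (87.44,119.10) → (79.90,89.13) → (154.31,48.55). Open path.

**Shape 5** — `<path>` regular polygon, stroke `#008000` → cut (S772, F1052). Machine vertices: (36.09,82.26) → (60.33,50.90) → (28.97,26.66) → (4.73,58.02) → (36.09,82.26). Closed: final G1 returns to the first vertex.

**Shape 6** — `<polyline>` line segment, stroke `#0000ff` → engrave (S185, F2858). Machine vertices: (74.29,96.40) → (152.09,168.72). Open path.

**Shape 7** — `<polyline>` line segment, stroke `#008000` → cut (S772, F1052). Machine vertices: (77.46,89.18) → (113.99,71.45). Open path.

**Shape 8** — `<path>` cubic bezier, stroke `#008000` → cut (S772, F1052). Control points (SVG): P0=(134.92,175.50), P1=(113.99,203.17), P2=(7.86,27.28), P3=(22.00,46.96); sampled at t=k/5. Machine vertices: (134.92,30.42) → (113.78,35.05) → (82.06,69.38) → (49.61,114.25) → (26.30,150.49) → (22.00,158.96). Open path.

; LightBurn 1.6.03
; GRBL device profile, absolute coords
G21
G90
G0 X49.12 Y10.15
M3 S540
G1 X111.44 Y90.44 F1718
M5
G0 X23.08 Y111.97
M3 S540
G1 X17.85 Y110.66 F1718
G1 X14.10 Y114.53 F1718
G1 X15.58 Y119.71 F1718
G1 X20.81 Y121.02 F1718
G1 X24.56 Y117.15 F1718
G1 X23.08 Y111.97 F1718
M5
G0 X44.89 Y38.25
M3 S185
G1 X49.71 Y32.11 F2858
G1 X47.91 Y24.51 F2858
G1 X40.85 Y21.17 F2858
G1 X33.84 Y24.61 F2858
G1 X32.16 Y32.24 F2858
G1 X37.08 Y38.31 F2858
G1 X44.89 Y38.25 F2858
M5
G0 X87.44 Y119.10
M3 S772
G1 X79.90 Y89.13 F1052
G1 X154.31 Y48.55 F1052
M5
G0 X36.09 Y82.26
M3 S772
G1 X60.33 Y50.90 F1052
G1 X28.97 Y26.66 F1052
G1 X4.73 Y58.02 F1052
G1 X36.09 Y82.26 F1052
M5
G0 X74.29 Y96.40
M3 S185
G1 X152.09 Y168.72 F2858
M5
G0 X77.46 Y89.18
M3 S772
G1 X113.99 Y71.45 F1052
M5
G0 X134.92 Y30.42
M3 S772
G1 X113.78 Y35.05 F1052
G1 X82.06 Y69.38 F1052
G1 X49.61 Y114.25 F1052
G1 X26.30 Y150.49 F1052
G1 X22.00 Y158.96 F1052
M5
G0 X0.00 Y0.00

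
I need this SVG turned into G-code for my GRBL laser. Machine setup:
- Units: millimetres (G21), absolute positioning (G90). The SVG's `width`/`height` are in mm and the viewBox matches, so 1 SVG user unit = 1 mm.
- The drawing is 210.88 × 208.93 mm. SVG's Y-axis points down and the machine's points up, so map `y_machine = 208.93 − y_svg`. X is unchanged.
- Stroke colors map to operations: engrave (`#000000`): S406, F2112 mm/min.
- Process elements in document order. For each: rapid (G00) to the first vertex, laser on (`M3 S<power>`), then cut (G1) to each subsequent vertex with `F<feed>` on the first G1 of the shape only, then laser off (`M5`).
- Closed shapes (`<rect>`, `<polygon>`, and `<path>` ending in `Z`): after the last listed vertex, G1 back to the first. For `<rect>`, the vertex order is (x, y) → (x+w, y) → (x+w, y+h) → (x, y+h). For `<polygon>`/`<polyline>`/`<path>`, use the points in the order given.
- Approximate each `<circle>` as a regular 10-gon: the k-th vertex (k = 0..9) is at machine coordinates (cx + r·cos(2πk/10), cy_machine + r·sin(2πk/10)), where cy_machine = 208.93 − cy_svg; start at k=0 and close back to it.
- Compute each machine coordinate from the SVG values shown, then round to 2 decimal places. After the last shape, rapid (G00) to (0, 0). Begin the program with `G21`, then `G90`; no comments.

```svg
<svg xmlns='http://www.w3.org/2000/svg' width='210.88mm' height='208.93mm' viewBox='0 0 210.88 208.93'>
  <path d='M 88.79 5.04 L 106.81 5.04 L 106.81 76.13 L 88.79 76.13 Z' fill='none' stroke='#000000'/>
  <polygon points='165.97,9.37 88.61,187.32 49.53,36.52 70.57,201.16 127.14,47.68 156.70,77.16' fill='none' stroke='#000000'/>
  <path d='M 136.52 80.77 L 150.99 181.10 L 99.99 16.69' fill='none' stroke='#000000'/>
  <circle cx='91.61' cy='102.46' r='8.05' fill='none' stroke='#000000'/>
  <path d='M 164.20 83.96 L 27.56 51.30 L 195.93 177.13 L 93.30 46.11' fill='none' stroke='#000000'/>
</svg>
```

1 u = 1 mm; y_m = 208.93 − y.

[1] `<path>` rectangle, #000000→engrave S406 F2112: (88.79,203.89) → (106.81,203.89) → (106.81,132.80) → (88.79,132.80) → (88.79,203.89) (closed)

[2] `<polygon>` closed polygon, #000000→engrave S406 F2112: (165.97,199.56) → (88.61,21.61) → (49.53,172.41) → (70.57,7.77) → (127.14,161.25) → (156.70,131.77) → (165.97,199.56) (closed)

[3] `<path>` open polyline, #000000→engrave S406 F2112: (136.52,128.16) → (150.99,27.83) → (99.99,192.24)

[4] `<circle>` circle, #000000→engrave S406 F2112: (99.66,106.47) → (98.12,111.20) → (94.10,114.13) → (89.12,114.13) → (85.10,111.20) → (83.56,106.47) → (85.10,101.74) → (89.12,98.81) → (94.10,98.81) → (98.12,101.74) → (99.66,106.47) (closed)

[5] `<path>` open polyline, #000000→engrave S406 F2112: (164.20,124.97) → (27.56,157.63) → (195.93,31.80) → (93.30,162.82)

G21
G90
G00 X88.79 Y203.89
M3 S406
G1 X106.81 Y203.89 F2112
G1 X106.81 Y132.80
G1 X88.79 Y132.80
G1 X88.79 Y203.89
M5
G00 X165.97 Y199.56
M3 S406
G1 X88.61 Y21.61 F2112
G1 X49.53 Y172.41
G1 X70.57 Y7.77
G1 X127.14 Y161.25
G1 X156.70 Y131.77
G1 X165.97 Y199.56
M5
G00 X136.52 Y128.16
M3 S406
G1 X150.99 Y27.83 F2112
G1 X99.99 Y192.24
M5
G00 X99.66 Y106.47
M3 S406
G1 X98.12 Y111.20 F2112
G1 X94.10 Y114.13
G1 X89.12 Y114.13
G1 X85.10 Y111.20
G1 X83.56 Y106.47
G1 X85.10 Y101.74
G1 X89.12 Y98.81
G1 X94.10 Y98.81
G1 X98.12 Y101.74
G1 X99.66 Y106.47
M5
G00 X164.20 Y124.97
M3 S406
G1 X27.56 Y157.63 F2112
G1 X195.93 Y31.80
G1 X93.30 Y162.82
M5
G00 X0.00 Y0.00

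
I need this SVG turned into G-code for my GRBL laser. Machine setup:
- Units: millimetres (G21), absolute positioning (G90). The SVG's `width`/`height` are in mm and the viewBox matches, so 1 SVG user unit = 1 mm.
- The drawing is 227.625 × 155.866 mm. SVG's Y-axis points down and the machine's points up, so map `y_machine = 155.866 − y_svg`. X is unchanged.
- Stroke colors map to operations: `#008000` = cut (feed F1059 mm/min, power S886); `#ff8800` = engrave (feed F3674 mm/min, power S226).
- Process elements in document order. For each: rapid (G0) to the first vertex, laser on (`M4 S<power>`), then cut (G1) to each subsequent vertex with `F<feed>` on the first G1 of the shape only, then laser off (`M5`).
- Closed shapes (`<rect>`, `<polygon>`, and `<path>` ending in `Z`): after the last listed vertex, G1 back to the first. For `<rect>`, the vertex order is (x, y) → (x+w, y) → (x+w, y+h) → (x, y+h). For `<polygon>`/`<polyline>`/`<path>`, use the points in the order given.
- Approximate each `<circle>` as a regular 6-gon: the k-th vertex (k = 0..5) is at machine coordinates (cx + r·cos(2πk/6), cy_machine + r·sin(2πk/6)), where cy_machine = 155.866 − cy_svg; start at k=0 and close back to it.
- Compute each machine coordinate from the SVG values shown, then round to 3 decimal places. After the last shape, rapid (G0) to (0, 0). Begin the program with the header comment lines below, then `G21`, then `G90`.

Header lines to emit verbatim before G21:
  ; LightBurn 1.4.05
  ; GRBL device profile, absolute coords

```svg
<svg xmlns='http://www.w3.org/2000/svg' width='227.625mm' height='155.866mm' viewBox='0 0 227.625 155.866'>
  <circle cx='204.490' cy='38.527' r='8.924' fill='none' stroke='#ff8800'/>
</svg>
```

1 u = 1 mm; y_m = 155.866 − y.

[1] `<circle>` circle, #ff8800→engrave S226 F3674: (213.414,117.339) → (208.952,125.067) → (200.028,125.067) → (195.566,117.339) → (200.028,109.611) → (208.952,109.611) → (213.414,117.339) (closed)

; LightBurn 1.4.05
; GRBL device profile, absolute coords
G21
G90
G0 X213.414 Y117.339
M4 S226
G1 X208.952 Y125.067 F3674
G1 X200.028 Y125.067
G1 X195.566 Y117.339
G1 X200.028 Y109.611
G1 X208.952 Y109.611
G1 X213.414 Y117.339
M5
G0 X0.000 Y0.000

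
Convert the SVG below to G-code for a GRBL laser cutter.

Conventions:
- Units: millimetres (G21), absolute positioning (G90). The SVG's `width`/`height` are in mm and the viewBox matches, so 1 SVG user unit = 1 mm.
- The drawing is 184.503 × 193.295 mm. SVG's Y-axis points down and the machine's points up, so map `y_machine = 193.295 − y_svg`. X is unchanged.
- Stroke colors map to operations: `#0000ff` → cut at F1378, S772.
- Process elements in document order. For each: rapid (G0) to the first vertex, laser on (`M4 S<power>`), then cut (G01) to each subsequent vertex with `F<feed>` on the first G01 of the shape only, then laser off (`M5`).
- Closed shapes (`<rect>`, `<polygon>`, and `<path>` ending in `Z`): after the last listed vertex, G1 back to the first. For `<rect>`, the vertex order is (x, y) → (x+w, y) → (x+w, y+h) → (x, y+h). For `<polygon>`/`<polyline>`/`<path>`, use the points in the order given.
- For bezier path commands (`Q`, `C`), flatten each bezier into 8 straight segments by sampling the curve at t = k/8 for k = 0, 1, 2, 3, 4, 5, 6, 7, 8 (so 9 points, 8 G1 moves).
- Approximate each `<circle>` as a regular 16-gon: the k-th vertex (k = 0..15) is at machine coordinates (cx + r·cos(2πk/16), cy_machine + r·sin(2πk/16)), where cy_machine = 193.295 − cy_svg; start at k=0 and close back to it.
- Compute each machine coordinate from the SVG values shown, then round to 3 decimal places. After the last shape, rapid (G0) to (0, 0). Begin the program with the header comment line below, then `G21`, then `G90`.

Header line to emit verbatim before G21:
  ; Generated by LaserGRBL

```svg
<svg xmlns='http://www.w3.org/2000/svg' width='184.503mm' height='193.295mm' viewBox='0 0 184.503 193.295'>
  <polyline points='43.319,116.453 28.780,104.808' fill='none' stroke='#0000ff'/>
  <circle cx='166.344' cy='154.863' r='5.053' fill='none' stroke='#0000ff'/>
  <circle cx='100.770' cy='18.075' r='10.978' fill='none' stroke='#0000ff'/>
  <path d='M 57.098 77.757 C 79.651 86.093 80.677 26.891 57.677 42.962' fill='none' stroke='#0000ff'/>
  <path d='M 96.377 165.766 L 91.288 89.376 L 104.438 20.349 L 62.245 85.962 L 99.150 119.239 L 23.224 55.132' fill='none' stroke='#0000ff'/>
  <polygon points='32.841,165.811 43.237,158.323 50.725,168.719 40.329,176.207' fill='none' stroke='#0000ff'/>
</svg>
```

Since the viewBox matches the mm dimensions, user units are millimetres directly. The only transform is the Y-flip y_m = 193.295 − y_svg.

Shape 1 is a line segment drawn with `<polyline>`. Its stroke #0000ff means cut at S772, F1378. After flipping Y the toolpath is (43.319,76.842) → (28.780,88.487).

Shape 2 is a circle drawn with `<circle>`. Its stroke #0000ff means cut at S772, F1378. After flipping Y the toolpath is (171.397,38.432) → (171.012,40.366) → (169.917,42.005) → (168.278,43.100) → (166.344,43.485) → (164.410,43.100) → (162.771,42.005) → (161.676,40.366) → (161.291,38.432) → (161.676,36.498) → (162.771,34.859) → (164.410,33.764) → (166.344,33.379) → (168.278,33.764) → (169.917,34.859) → (171.012,36.498) → (171.397,38.432), returning to the start.

Shape 3 is a circle drawn with `<circle>`. Its stroke #0000ff means cut at S772, F1378. After flipping Y the toolpath is (111.748,175.220) → (110.912,179.421) → (108.533,182.983) → (104.971,185.362) → (100.770,186.198) → (96.569,185.362) → (93.007,182.983) → (90.628,179.421) → (89.792,175.220) → (90.628,171.019) → (93.007,167.457) → (96.569,165.078) → (100.770,164.242) → (104.971,165.078) → (108.533,167.457) → (110.912,171.019) → (111.748,175.220), returning to the start.

Shape 4 is a cubic bezier drawn with `<path>`. Its stroke #0000ff means cut at S772, F1378. After flipping Y the toolpath is (57.098,115.538) → (64.541,115.299) → (69.937,119.718) → (73.257,127.122) → (74.470,135.836) → (73.548,144.188) → (70.461,150.504) → (65.181,153.110) → (57.677,150.333).

Shape 5 is a open polyline drawn with `<path>`. Its stroke #0000ff means cut at S772, F1378. After flipping Y the toolpath is (96.377,27.529) → (91.288,103.919) → (104.438,172.946) → (62.245,107.333) → (99.150,74.056) → (23.224,138.163).

Shape 6 is a regular polygon drawn with `<polygon>`. Its stroke #0000ff means cut at S772, F1378. After flipping Y the toolpath is (32.841,27.484) → (43.237,34.972) → (50.725,24.576) → (40.329,17.088) → (32.841,27.484), returning to the start.

; Generated by LaserGRBL
G21
G90
G0 X43.319 Y76.842
M4 S772
G01 X28.780 Y88.487 F1378
M5
G0 X171.397 Y38.432
M4 S772
G01 X171.012 Y40.366 F1378
G01 X169.917 Y42.005
G01 X168.278 Y43.100
G01 X166.344 Y43.485
G01 X164.410 Y43.100
G01 X162.771 Y42.005
G01 X161.676 Y40.366
G01 X161.291 Y38.432
G01 X161.676 Y36.498
G01 X162.771 Y34.859
G01 X164.410 Y33.764
G01 X166.344 Y33.379
G01 X168.278 Y33.764
G01 X169.917 Y34.859
G01 X171.012 Y36.498
G01 X171.397 Y38.432
M5
G0 X111.748 Y175.220
M4 S772
G01 X110.912 Y179.421 F1378
G01 X108.533 Y182.983
G01 X104.971 Y185.362
G01 X100.770 Y186.198
G01 X96.569 Y185.362
G01 X93.007 Y182.983
G01 X90.628 Y179.421
G01 X89.792 Y175.220
G01 X90.628 Y171.019
G01 X93.007 Y167.457
G01 X96.569 Y165.078
G01 X100.770 Y164.242
G01 X104.971 Y165.078
G01 X108.533 Y167.457
G01 X110.912 Y171.019
G01 X111.748 Y175.220
M5
G0 X57.098 Y115.538
M4 S772
G01 X64.541 Y115.299 F1378
G01 X69.937 Y119.718
G01 X73.257 Y127.122
G01 X74.470 Y135.836
G01 X73.548 Y144.188
G01 X70.461 Y150.504
G01 X65.181 Y153.110
G01 X57.677 Y150.333
M5
G0 X96.377 Y27.529
M4 S772
G01 X91.288 Y103.919 F1378
G01 X104.438 Y172.946
G01 X62.245 Y107.333
G01 X99.150 Y74.056
G01 X23.224 Y138.163
M5
G0 X32.841 Y27.484
M4 S772
G01 X43.237 Y34.972 F1378
G01 X50.725 Y24.576
G01 X40.329 Y17.088
G01 X32.841 Y27.484
M5
G0 X0.000 Y0.000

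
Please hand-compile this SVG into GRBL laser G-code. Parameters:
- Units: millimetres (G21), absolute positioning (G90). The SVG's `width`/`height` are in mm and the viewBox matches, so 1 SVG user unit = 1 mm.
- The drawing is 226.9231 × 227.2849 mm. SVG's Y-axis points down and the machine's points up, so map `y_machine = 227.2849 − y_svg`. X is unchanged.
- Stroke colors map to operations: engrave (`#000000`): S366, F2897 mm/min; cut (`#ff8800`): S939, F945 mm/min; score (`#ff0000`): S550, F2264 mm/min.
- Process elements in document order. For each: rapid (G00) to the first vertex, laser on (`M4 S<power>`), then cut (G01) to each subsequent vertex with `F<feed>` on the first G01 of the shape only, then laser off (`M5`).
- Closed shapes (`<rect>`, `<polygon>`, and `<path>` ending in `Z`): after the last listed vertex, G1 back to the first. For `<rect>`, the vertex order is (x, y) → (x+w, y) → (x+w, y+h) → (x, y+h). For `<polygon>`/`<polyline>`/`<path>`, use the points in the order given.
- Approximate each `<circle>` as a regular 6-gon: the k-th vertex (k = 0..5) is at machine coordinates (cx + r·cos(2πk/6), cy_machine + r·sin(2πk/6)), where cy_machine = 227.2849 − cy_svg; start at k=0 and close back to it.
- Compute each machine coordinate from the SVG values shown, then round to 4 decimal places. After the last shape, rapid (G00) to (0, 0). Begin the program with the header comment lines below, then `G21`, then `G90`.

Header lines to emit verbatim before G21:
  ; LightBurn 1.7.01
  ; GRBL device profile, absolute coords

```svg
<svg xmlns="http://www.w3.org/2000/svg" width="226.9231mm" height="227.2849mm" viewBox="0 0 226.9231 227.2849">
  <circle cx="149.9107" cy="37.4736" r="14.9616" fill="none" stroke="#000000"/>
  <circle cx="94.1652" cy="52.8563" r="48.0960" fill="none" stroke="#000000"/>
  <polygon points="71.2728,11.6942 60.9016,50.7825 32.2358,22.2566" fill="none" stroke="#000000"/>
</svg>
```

; LightBurn 1.7.01
; GRBL device profile, absolute coords
G21
G90
G00 X164.8723 Y189.8113
M4 S366
G01 X157.3915 Y202.7684 F2897
G01 X142.4299 Y202.7684
G01 X134.9491 Y189.8113
G01 X142.4299 Y176.8542
G01 X157.3915 Y176.8542
G01 X164.8723 Y189.8113
M5
G00 X142.2612 Y174.4286
M4 S366
G01 X118.2132 Y216.0810 F2897
G01 X70.1172 Y216.0810
G01 X46.0692 Y174.4286
G01 X70.1172 Y132.7762
G01 X118.2132 Y132.7762
G01 X142.2612 Y174.4286
M5
G00 X71.2728 Y215.5907
M4 S366
G01 X60.9016 Y176.5024 F2897
G01 X32.2358 Y205.0283
G01 X71.2728 Y215.5907
M5
G00 X0.0000 Y0.0000

Since the viewBox matches the mm dimensions, user units are millimetres directly. The only transform is the Y-flip y_m = 227.2849 − y_svg.

Shape 1 is a circle drawn with `<circle>`. Its stroke #000000 means engrave at S366, F2897. After flipping Y the toolpath is (164.8723,189.8113) → (157.3915,202.7684) → (142.4299,202.7684) → (134.9491,189.8113) → (142.4299,176.8542) → (157.3915,176.8542) → (164.8723,189.8113), returning to the start.

Shape 2 is a circle drawn with `<circle>`. Its stroke #000000 means engrave at S366, F2897. After flipping Y the toolpath is (142.2612,174.4286) → (118.2132,216.0810) → (70.1172,216.0810) → (46.0692,174.4286) → (70.1172,132.7762) → (118.2132,132.7762) → (142.2612,174.4286), returning to the start.

Shape 3 is a regular polygon drawn with `<polygon>`. Its stroke #000000 means engrave at S366, F2897. After flipping Y the toolpath is (71.2728,215.5907) → (60.9016,176.5024) → (32.2358,205.0283) → (71.2728,215.5907), returning to the start.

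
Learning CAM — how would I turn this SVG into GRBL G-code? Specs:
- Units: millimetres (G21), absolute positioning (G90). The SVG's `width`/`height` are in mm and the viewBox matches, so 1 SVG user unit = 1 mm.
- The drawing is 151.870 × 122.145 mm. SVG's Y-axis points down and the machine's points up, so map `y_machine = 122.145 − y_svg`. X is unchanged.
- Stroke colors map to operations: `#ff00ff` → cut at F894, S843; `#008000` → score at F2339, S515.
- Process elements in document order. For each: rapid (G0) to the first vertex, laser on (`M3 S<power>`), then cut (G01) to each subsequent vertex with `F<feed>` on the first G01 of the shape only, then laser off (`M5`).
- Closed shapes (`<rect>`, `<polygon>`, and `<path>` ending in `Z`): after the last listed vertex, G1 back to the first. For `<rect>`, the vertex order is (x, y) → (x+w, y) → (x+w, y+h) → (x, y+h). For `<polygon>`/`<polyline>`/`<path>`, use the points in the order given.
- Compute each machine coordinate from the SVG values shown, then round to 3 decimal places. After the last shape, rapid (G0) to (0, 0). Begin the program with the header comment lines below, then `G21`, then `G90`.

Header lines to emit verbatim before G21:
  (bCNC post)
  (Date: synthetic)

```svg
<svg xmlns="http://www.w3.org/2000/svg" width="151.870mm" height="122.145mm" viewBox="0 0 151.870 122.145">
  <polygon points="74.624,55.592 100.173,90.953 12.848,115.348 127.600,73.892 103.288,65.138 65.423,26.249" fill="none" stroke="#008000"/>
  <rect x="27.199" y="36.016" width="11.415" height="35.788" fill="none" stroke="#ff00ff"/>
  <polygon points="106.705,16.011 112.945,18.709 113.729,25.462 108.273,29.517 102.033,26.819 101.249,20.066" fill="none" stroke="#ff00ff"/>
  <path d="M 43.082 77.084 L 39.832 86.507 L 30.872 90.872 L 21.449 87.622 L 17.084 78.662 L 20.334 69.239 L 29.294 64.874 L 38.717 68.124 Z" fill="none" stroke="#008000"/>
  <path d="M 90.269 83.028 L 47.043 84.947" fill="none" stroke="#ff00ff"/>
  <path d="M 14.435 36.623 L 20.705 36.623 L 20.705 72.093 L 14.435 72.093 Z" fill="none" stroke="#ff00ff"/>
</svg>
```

Since the viewBox matches the mm dimensions, user units are millimetres directly. The only transform is the Y-flip y_m = 122.145 − y_svg.

Shape 1 is a closed polygon drawn with `<polygon>`. Its stroke #008000 means score at S515, F2339. After flipping Y the toolpath is (74.624,66.553) → (100.173,31.192) → (12.848,6.797) → (127.600,48.253) → (103.288,57.007) → (65.423,95.896) → (74.624,66.553), returning to the start.

Shape 2 is a rectangle drawn with `<rect>`. Its stroke #ff00ff means cut at S843, F894. After flipping Y the toolpath is (27.199,86.129) → (38.614,86.129) → (38.614,50.341) → (27.199,50.341) → (27.199,86.129), returning to the start.

Shape 3 is a regular polygon drawn with `<polygon>`. Its stroke #ff00ff means cut at S843, F894. After flipping Y the toolpath is (106.705,106.134) → (112.945,103.436) → (113.729,96.683) → (108.273,92.628) → (102.033,95.326) → (101.249,102.079) → (106.705,106.134), returning to the start.

Shape 4 is a regular polygon drawn with `<path>`. Its stroke #008000 means score at S515, F2339. After flipping Y the toolpath is (43.082,45.061) → (39.832,35.638) → (30.872,31.273) → (21.449,34.523) → (17.084,43.483) → (20.334,52.906) → (29.294,57.271) → (38.717,54.021) → (43.082,45.061), returning to the start.

Shape 5 is a line segment drawn with `<path>`. Its stroke #ff00ff means cut at S843, F894. After flipping Y the toolpath is (90.269,39.117) → (47.043,37.198).

Shape 6 is a rectangle drawn with `<path>`. Its stroke #ff00ff means cut at S843, F894. After flipping Y the toolpath is (14.435,85.522) → (20.705,85.522) → (20.705,50.052) → (14.435,50.052) → (14.435,85.522), returning to the start.

(bCNC post)
(Date: synthetic)
G21
G90
G0 X74.624 Y66.553
M3 S515
G01 X100.173 Y31.192 F2339
G01 X12.848 Y6.797
G01 X127.600 Y48.253
G01 X103.288 Y57.007
G01 X65.423 Y95.896
G01 X74.624 Y66.553
M5
G0 X27.199 Y86.129
M3 S843
G01 X38.614 Y86.129 F894
G01 X38.614 Y50.341
G01 X27.199 Y50.341
G01 X27.199 Y86.129
M5
G0 X106.705 Y106.134
M3 S843
G01 X112.945 Y103.436 F894
G01 X113.729 Y96.683
G01 X108.273 Y92.628
G01 X102.033 Y95.326
G01 X101.249 Y102.079
G01 X106.705 Y106.134
M5
G0 X43.082 Y45.061
M3 S515
G01 X39.832 Y35.638 F2339
G01 X30.872 Y31.273
G01 X21.449 Y34.523
G01 X17.084 Y43.483
G01 X20.334 Y52.906
G01 X29.294 Y57.271
G01 X38.717 Y54.021
G01 X43.082 Y45.061
M5
G0 X90.269 Y39.117
M3 S843
G01 X47.043 Y37.198 F894
M5
G0 X14.435 Y85.522
M3 S843
G01 X20.705 Y85.522 F894
G01 X20.705 Y50.052
G01 X14.435 Y50.052
G01 X14.435 Y85.522
M5
G0 X0.000 Y0.000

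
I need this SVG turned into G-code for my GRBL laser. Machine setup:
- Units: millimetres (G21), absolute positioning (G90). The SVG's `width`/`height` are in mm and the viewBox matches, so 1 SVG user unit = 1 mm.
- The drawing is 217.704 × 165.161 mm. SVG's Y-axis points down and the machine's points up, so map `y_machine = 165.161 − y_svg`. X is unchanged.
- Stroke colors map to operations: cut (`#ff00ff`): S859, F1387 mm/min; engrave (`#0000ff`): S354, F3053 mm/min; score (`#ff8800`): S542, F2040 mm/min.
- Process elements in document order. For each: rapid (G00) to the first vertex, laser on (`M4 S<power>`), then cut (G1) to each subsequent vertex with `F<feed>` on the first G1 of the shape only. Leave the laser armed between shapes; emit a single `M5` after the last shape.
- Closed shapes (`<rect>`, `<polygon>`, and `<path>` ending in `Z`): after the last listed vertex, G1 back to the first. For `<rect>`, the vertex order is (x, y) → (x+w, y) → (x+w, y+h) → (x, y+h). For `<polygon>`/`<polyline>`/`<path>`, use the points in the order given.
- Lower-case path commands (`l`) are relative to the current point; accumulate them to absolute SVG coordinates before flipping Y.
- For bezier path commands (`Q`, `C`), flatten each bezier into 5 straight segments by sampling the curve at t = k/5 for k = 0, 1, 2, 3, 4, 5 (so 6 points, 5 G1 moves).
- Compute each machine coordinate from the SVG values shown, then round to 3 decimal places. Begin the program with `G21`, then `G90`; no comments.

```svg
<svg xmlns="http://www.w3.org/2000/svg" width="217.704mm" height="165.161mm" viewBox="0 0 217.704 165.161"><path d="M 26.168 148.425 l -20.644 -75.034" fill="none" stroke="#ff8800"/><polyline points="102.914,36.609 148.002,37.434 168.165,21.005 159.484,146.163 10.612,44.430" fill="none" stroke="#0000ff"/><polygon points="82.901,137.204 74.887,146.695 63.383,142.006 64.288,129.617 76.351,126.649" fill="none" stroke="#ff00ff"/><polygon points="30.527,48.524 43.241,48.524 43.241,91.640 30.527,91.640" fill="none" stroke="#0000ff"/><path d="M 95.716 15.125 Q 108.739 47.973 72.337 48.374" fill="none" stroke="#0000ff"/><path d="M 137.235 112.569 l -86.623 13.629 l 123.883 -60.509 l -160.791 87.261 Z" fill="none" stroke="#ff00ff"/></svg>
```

G21
G90
G00 X26.168 Y16.736
M4 S542
G1 X5.524 Y91.770 F2040
G00 X102.914 Y128.552
M4 S354
G1 X148.002 Y127.727 F3053
G1 X168.165 Y144.156
G1 X159.484 Y18.998
G1 X10.612 Y120.731
G00 X82.901 Y27.957
M4 S859
G1 X74.887 Y18.466 F1387
G1 X63.383 Y23.155
G1 X64.288 Y35.544
G1 X76.351 Y38.512
G1 X82.901 Y27.957
G00 X30.527 Y116.637
M4 S354
G1 X43.241 Y116.637 F3053
G1 X43.241 Y73.521
G1 X30.527 Y73.521
G1 X30.527 Y116.637
G00 X95.716 Y150.036
M4 S354
G1 X98.948 Y138.195 F3053
G1 X98.226 Y128.949
G1 X93.551 Y122.299
G1 X84.921 Y118.245
G1 X72.337 Y116.787
G00 X137.235 Y52.592
M4 S859
G1 X50.612 Y38.963 F1387
G1 X174.495 Y99.472
G1 X13.704 Y12.211
G1 X137.235 Y52.592
M5

viewBox `0 0 217.704 165.161` with mm width/height → 1 unit = 1 mm. Flip: y_m = 165.161 − y_svg.

**Shape 1** — `<path>` line segment, stroke `#ff8800` → score (S542, F2040). Machine vertices: (26.168,16.736) → (5.524,91.770). Open path.

**Shape 2** — `<polyline>` open polyline, stroke `#0000ff` → engrave (S354, F3053). Machine vertices: (102.914,128.552) → (148.002,127.727) → (168.165,144.156) → (159.484,18.998) → (10.612,120.731). Open path.

**Shape 3** — `<polygon>` regular polygon, stroke `#ff00ff` → cut (S859, F1387). Machine vertices: (82.901,27.957) → (74.887,18.466) → (63.383,23.155) → (64.288,35.544) → (76.351,38.512) → (82.901,27.957). Closed: final G1 returns to the first vertex.

**Shape 4** — `<polygon>` rectangle, stroke `#0000ff` → engrave (S354, F3053). Machine vertices: (30.527,116.637) → (43.241,116.637) → (43.241,73.521) → (30.527,73.521) → (30.527,116.637). Closed: final G1 returns to the first vertex.

**Shape 5** — `<path>` quadratic bezier, stroke `#0000ff` → engrave (S354, F3053). Control points (SVG): P0=(95.716,15.125), P1=(108.739,47.973), P2=(72.337,48.374); sampled at t=k/5. Machine vertices: (95.716,150.036) → (98.948,138.195) → (98.226,128.949) → (93.551,122.299) → (84.921,118.245) → (72.337,116.787). Open path.

**Shape 6** — `<path>` closed polygon, stroke `#ff00ff` → cut (S859, F1387). Machine vertices: (137.235,52.592) → (50.612,38.963) → (174.495,99.472) → (13.704,12.211) → (137.235,52.592). Closed: final G1 returns to the first vertex.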